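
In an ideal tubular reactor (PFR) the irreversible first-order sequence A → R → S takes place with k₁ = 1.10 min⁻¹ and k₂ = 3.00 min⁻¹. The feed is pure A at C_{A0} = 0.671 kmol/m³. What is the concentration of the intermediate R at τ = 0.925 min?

0.116 kmol/m³

The intermediate concentration in a first-order A→B→C sequence is C_R = k₁C_{A0}(e^(−k₁τ) − e^(−k₂τ))/(k₂−k₁).
e^(−k₁τ) = e^(−1.10×0.925) = e^(−1.018) = 0.3615; e^(−k₂τ) = e^(−2.775) = 0.06235.
C_R = 1.10×0.671/(3.00−1.10) × (0.3615−0.06235) = 0.3885×0.2991 = 0.1162 kmol/m³.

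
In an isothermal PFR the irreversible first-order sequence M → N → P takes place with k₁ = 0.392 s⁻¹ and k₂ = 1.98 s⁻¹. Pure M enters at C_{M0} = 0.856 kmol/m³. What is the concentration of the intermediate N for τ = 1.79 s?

0.0986 kmol/m³

The intermediate concentration in a first-order A→B→C sequence is C_N = k₁C_{M0}(e^(−k₁τ) − e^(−k₂τ))/(k₂−k₁).
e^(−k₁τ) = e^(−0.392×1.79) = e^(−0.7017) = 0.4958; e^(−k₂τ) = e^(−3.544) = 0.02889.
C_N = 0.392×0.856/(1.98−0.392) × (0.4958−0.02889) = 0.2113×0.4669 = 0.09865 kmol/m³.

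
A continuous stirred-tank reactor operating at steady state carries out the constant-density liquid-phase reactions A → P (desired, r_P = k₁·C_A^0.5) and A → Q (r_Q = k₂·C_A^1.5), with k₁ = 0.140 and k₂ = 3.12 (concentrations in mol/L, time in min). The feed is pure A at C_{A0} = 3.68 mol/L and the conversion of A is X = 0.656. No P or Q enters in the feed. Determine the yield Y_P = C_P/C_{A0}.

0.0225

Exit C_A = C_{A0}(1−X) = 3.68×0.344 = 1.266 mol/L.
Rates in a CSTR are evaluated at the outlet concentration: r_P = 0.140×1.266^0.5 = 0.1575, r_Q = 3.12×1.266^1.5 = 4.444.
Fraction of consumed A going to P: r_P/(r_P+r_Q) = 0.03423.
C_P = 0.03423·C_{A0}·X = 0.03423×3.68×0.656 = 0.0826 mol/L; Y_P = C_P/C_{A0} = 0.0225.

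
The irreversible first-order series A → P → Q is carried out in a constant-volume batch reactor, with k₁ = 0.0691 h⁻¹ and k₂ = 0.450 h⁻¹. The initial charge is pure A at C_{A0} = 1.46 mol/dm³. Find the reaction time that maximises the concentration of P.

Setting dC_P/dt = 0 gives t_opt = ln(k₂/k₁)/(k₂−k₁).
= ln(0.450/0.0691)/(0.450−0.0691) = ln(6.512)/0.3809 = 1.874/0.3809 = 4.92 h.

4.92 h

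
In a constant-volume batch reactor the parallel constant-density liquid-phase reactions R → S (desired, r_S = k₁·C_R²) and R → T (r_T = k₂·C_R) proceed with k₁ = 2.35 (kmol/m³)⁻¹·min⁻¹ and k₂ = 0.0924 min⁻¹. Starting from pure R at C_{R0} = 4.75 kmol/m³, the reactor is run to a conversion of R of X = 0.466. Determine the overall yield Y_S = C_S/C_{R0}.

C_R = C_{R0}(1−X) = 2.537 kmol/m³.
Along a PFR/batch, dC_T/dC_R = −r_T/(r_S+r_T) = −k₂/(k₂+k₁·C_R).
Integrating from C_{R0} to C_R: C_T = (0.0924/2.35)·ln[(0.0924+2.35·4.75)/(0.0924+2.35·2.54)] = 0.03932·ln(11.25/6.053) = 0.02439 kmol/m³.
Then C_S = (C_{R0}−C_R) − C_T = 2.213 − 0.02439 = 2.189 kmol/m³.
Y_S = C_S/C_{R0} = 2.189/4.75 = 0.461.

0.461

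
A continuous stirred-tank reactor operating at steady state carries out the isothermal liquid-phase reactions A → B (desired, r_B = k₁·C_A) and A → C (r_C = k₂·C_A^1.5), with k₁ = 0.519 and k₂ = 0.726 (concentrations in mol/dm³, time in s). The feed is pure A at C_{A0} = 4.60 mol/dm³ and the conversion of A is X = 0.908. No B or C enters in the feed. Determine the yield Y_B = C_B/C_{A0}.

Exit C_A = C_{A0}(1−X) = 4.60×0.0920 = 0.4232 mol/dm³.
Rates in a CSTR are evaluated at the outlet concentration: r_B = 0.519×0.4232 = 0.2196, r_C = 0.726×0.4232^1.5 = 0.1999.
Fraction of consumed A going to B: r_B/(r_B+r_C) = 0.5236.
C_B = 0.5236·C_{A0}·X = 0.5236×4.60×0.908 = 2.19 mol/dm³; Y_B = C_B/C_{A0} = 0.475.

0.475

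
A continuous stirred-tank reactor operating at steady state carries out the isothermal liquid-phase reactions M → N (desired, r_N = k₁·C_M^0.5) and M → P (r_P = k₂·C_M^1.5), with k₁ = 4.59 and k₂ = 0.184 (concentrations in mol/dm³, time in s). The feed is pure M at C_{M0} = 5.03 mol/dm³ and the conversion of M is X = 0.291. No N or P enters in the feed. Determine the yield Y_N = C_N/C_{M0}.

0.255

Exit C_M = C_{M0}(1−X) = 5.03×0.709 = 3.566 mol/dm³.
In a CSTR the entire volume is at exit conditions, so r_N = 4.59×3.566^0.5 = 8.668 and r_P = 0.184×3.566^1.5 = 1.239.
Fraction of consumed M going to N: r_N/(r_N+r_P) = 0.8749.
C_N = 0.8749·C_{M0}·X = 0.8749×5.03×0.291 = 1.28 mol/dm³; Y_N = C_N/C_{M0} = 0.255.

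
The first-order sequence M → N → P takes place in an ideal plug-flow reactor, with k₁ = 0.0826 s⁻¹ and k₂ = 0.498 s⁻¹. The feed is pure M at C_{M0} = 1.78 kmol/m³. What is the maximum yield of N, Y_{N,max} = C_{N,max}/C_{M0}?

0.116

Evaluating C_N at τ_opt = ln(k₂/k₁)/(k₂−k₁) gives C_{N,max}/C_{M0} = (k₁/k₂)^[k₂/(k₂−k₁)].
= (0.0826/0.498)^(0.498/(0.498−0.0826)) = (0.1659)^(1.199) = 0.1160.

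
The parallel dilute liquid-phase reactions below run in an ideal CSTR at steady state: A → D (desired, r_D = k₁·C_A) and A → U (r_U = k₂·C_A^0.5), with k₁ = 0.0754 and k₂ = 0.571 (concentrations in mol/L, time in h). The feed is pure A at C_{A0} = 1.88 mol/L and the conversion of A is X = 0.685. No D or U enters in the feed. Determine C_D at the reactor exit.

Exit C_A = C_{A0}(1−X) = 1.88×0.315 = 0.5922 mol/L.
Rates in a CSTR are evaluated at the outlet concentration: r_D = 0.0754×0.5922 = 0.04465, r_U = 0.571×0.5922^0.5 = 0.4394.
Fraction of consumed A going to D: r_D/(r_D+r_U) = 0.09224.
C_D = 0.09224·C_{A0}·X = 0.09224×1.88×0.685 = 0.119 mol/L.

0.119 mol/L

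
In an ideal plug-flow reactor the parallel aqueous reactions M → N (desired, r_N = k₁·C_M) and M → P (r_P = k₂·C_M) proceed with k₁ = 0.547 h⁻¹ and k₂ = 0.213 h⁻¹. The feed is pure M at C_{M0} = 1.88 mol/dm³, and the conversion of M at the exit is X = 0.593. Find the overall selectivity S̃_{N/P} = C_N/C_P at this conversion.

C_M = C_{M0}(1−X) = 0.7652 mol/dm³.
Both paths are first order in M, so the instantaneous fraction to N is constant: dC_N/d(−C_M) = k₁/(k₁+k₂) = 0.7197.
C_N = 0.7197·(C_{M0}−C_M) = 0.7197×1.115 = 0.802 mol/dm³.
C_P = (C_{M0}−C_M)−C_N = 0.3124 mol/dm³; S̃_{N/P} = 0.8024/0.3124 = 2.57.

2.57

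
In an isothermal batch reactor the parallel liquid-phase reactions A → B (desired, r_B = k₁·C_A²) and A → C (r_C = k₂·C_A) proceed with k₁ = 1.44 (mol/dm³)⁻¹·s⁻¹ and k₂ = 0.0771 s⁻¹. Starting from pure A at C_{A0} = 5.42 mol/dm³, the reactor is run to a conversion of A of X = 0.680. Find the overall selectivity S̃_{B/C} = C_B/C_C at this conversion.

60.5

C_A = C_{A0}(1−X) = 1.734 mol/dm³.
Along a PFR/batch, dC_C/dC_A = −r_C/(r_B+r_C) = −k₂/(k₂+k₁·C_A).
Integrating from C_{A0} to C_A: C_C = (0.0771/1.44)·ln[(0.0771+1.44·5.42)/(0.0771+1.44·1.73)] = 0.05354·ln(7.882/2.575) = 0.05991 mol/dm³.
Then C_B = (C_{A0}−C_A) − C_C = 3.686 − 0.05991 = 3.626 mol/dm³.
S̃_{B/C} = C_B/C_C = 3.626/0.05991 = 60.5.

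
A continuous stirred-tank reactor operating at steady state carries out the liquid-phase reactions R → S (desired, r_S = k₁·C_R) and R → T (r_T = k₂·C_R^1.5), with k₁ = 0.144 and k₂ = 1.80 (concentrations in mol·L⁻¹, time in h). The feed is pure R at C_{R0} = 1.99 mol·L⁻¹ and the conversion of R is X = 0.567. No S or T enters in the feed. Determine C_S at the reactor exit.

0.0895 mol·L⁻¹

Exit C_R = C_{R0}(1−X) = 1.99×0.433 = 0.8617 mol·L⁻¹.
In a CSTR the entire volume is at exit conditions, so r_S = 0.144×0.8617 = 0.1241 and r_T = 1.80×0.8617^1.5 = 1.440.
Fraction of consumed R going to S: r_S/(r_S+r_T) = 0.07934.
C_S = 0.07934·C_{R0}·X = 0.07934×1.99×0.567 = 0.0895 mol·L⁻¹.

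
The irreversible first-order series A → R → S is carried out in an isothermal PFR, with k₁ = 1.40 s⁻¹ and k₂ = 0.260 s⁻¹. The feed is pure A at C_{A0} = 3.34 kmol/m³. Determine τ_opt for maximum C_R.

The intermediate peaks when r₁ = r₂, i.e. k₁e^(−k₁τ) = k₂e^(−k₂τ), giving τ_opt = ln(k₂/k₁)/(k₂−k₁).
= ln(0.260/1.40)/(0.260−1.40) = ln(0.1857)/-1.140 = -1.684/-1.140 = 1.48 s.

1.48 s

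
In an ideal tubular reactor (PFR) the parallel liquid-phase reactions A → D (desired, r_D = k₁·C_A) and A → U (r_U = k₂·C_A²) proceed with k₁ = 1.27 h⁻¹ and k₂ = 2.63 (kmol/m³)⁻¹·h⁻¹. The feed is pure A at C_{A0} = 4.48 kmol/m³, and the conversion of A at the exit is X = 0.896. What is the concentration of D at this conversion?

0.799 kmol/m³

C_A = C_{A0}(1−X) = 0.4659 kmol/m³.
Along a PFR/batch, dC_D/dC_A = −r_D/(r_D+r_U) = −k₁/(k₁+k₂·C_A).
Integrating from C_{A0} to C_A: C_D = (1.27/2.63)·ln[(1.27+2.63·4.48)/(1.27+2.63·0.466)] = 0.4829·ln(13.05/2.495) = 0.7990 kmol/m³.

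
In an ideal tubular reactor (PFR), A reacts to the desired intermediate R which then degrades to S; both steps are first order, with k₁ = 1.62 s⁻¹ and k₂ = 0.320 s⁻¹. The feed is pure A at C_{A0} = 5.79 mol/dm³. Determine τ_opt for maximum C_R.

For first-order series the maximum of C_R occurs at τ_opt = ln(k₂/k₁)/(k₂−k₁).
= ln(0.320/1.62)/(0.320−1.62) = ln(0.1975)/-1.300 = -1.622/-1.300 = 1.25 s.

1.25 s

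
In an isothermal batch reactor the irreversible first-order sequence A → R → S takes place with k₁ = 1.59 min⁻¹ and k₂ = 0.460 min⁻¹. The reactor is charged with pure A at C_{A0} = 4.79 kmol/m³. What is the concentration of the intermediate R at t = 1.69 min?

The intermediate concentration in a first-order A→B→C sequence is C_R = k₁C_{A0}(e^(−k₁t) − e^(−k₂t))/(k₂−k₁).
e^(−k₁t) = e^(−1.59×1.69) = e^(−2.687) = 0.06808; e^(−k₂t) = e^(−0.7774) = 0.4596.
C_R = 1.59×4.79/(0.460−1.59) × (0.06808−0.4596) = (-6.740)×(-0.3915) = 2.639 kmol/m³.

2.64 kmol/m³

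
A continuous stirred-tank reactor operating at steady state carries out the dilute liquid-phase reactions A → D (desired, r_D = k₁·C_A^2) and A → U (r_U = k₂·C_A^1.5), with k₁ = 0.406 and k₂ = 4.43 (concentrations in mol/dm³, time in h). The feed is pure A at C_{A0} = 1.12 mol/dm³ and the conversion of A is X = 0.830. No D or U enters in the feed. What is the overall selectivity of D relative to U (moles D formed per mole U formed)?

Exit C_A = C_{A0}(1−X) = 1.12×0.170 = 0.1904 mol/dm³.
Rates in a CSTR are evaluated at the outlet concentration: r_D = 0.406×0.1904^2 = 0.01472, r_U = 4.43×0.1904^1.5 = 0.3680.
Overall selectivity = C_D/C_U = r_Dτ/(r_Uτ) = r_D/r_U = 0.0400.

0.0400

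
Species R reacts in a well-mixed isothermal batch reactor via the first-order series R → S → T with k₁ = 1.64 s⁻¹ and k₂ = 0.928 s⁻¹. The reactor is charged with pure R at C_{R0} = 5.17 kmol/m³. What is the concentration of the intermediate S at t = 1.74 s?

1.68 kmol/m³

For first-order series with pure R initially, C_S(t) = k₁C_{R0}/(k₂−k₁)·(e^(−k₁t) − e^(−k₂t)).
e^(−k₁t) = e^(−1.64×1.74) = e^(−2.854) = 0.05764; e^(−k₂t) = e^(−1.615) = 0.1989.
C_S = 1.64×5.17/(0.928−1.64) × (0.05764−0.1989) = (-11.91)×(-0.1413) = 1.683 kmol/m³.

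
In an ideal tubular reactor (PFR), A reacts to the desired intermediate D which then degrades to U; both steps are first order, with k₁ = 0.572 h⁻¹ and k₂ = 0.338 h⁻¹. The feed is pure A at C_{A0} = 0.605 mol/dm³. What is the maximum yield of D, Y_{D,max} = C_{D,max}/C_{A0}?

0.468

For a first-order series the maximum intermediate yield is C_{D,max}/C_{A0} = (k₁/k₂)^[k₂/(k₂−k₁)].
= (0.572/0.338)^(0.338/(0.338−0.572)) = (1.692)^(-1.444) = 0.4677.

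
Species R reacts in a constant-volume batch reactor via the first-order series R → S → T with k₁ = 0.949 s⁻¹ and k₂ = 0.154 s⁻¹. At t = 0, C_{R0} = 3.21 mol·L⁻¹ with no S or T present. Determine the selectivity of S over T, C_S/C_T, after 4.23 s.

1.58

The intermediate concentration in a first-order A→B→C sequence is C_S = k₁C_{R0}(e^(−k₁t) − e^(−k₂t))/(k₂−k₁).
e^(−k₁t) = e^(−0.949×4.23) = e^(−4.014) = 0.01806; e^(−k₂t) = e^(−0.6514) = 0.5213.
C_S = 0.949×3.21/(0.154−0.949) × (0.01806−0.5213) = (-3.832)×(-0.5032) = 1.928 mol·L⁻¹.
C_R = C_{R0}e^(−k₁t) = 0.05796 mol·L⁻¹, so C_T = C_{R0}−C_R−C_S = 1.224 mol·L⁻¹; C_S/C_T = 1.58.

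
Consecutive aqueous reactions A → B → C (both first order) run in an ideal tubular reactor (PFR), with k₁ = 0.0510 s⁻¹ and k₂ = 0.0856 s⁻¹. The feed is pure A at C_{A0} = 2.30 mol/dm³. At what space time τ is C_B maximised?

15.0 s

Setting dC_B/dτ = 0 gives τ_opt = ln(k₂/k₁)/(k₂−k₁).
= ln(0.0856/0.0510)/(0.0856−0.0510) = ln(1.678)/0.03460 = 0.5179/0.03460 = 15.0 s.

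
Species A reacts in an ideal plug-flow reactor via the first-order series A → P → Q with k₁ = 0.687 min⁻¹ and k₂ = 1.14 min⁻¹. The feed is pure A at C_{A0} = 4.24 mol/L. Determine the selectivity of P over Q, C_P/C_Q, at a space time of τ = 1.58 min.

For first-order series with pure A initially, C_P(τ) = k₁C_{A0}/(k₂−k₁)·(e^(−k₁τ) − e^(−k₂τ)).
e^(−k₁τ) = e^(−0.687×1.58) = e^(−1.085) = 0.3377; e^(−k₂τ) = e^(−1.801) = 0.1651.
C_P = 0.687×4.24/(1.14−0.687) × (0.3377−0.1651) = 6.430×0.1726 = 1.110 mol/L.
C_A = C_{A0}e^(−k₁τ) = 1.432 mol/L, so C_Q = C_{A0}−C_A−C_P = 1.698 mol/L; C_P/C_Q = 0.654.

0.654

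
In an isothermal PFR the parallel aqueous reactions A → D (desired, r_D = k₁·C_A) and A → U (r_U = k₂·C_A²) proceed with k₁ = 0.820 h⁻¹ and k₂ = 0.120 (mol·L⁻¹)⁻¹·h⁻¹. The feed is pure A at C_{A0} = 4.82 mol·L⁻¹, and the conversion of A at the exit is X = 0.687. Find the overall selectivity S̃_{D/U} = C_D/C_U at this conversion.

C_A = C_{A0}(1−X) = 1.509 mol·L⁻¹.
Along a PFR/batch, dC_D/dC_A = −r_D/(r_D+r_U) = −k₁/(k₁+k₂·C_A).
Integrating from C_{A0} to C_A: C_D = (0.820/0.120)·ln[(0.820+0.120·4.82)/(0.820+0.120·1.51)] = 6.833·ln(1.398/1.001) = 2.284 mol·L⁻¹.
C_U = (C_{A0}−C_A)−C_D = 1.027 mol·L⁻¹; S̃_{D/U} = 2.284/1.027 = 2.22.

2.22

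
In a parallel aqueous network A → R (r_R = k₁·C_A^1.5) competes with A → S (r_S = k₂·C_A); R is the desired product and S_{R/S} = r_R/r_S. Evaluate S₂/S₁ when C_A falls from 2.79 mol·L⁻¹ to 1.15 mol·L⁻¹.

0.642

S_{R/S} = (k₁/k₂)·C_A^0.5, so S₂/S₁ = (C_{A,2}/C_{A,1})^0.5.
= (1.15/2.79)^0.5 = (0.4122)^0.5 = 0.642.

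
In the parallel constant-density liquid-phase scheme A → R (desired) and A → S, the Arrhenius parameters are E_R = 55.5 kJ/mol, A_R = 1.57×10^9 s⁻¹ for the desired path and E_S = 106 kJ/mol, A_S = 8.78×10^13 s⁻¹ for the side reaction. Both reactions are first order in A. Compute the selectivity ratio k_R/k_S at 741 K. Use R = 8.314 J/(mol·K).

0.0649

With equal orders, S_{R/S} = k_R/k_S = (A_R/A_S)·exp[(E_S−E_R)/(RT)].
(E_S−E_R)/(RT) = (106−55.5)×10³/(8.314×741) = 50500/6161 = 8.197.
k_R/k_S = (1.57×10^9/8.78×10^13)·exp(8.197) = 1.788×10^-5 × 3631 = 0.0649.
Since E_R < E_S, lowering the temperature improves selectivity toward R.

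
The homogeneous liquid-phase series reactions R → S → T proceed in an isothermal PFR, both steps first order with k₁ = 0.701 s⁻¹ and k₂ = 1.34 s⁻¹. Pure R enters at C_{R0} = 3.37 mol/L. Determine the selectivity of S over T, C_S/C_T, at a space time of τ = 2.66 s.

For first-order series with pure R initially, C_S(τ) = k₁C_{R0}/(k₂−k₁)·(e^(−k₁τ) − e^(−k₂τ)).
e^(−k₁τ) = e^(−0.701×2.66) = e^(−1.865) = 0.1549; e^(−k₂τ) = e^(−3.564) = 0.02831.
C_S = 0.701×3.37/(1.34−0.701) × (0.1549−0.02831) = 3.697×0.1266 = 0.4682 mol/L.
C_R = C_{R0}e^(−k₁τ) = 0.5222 mol/L, so C_T = C_{R0}−C_R−C_S = 2.380 mol/L; C_S/C_T = 0.197.

0.197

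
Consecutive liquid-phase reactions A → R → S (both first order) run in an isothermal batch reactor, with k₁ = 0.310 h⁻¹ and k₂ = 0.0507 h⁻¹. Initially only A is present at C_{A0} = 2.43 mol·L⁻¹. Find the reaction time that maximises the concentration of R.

Setting dC_R/dt = 0 gives t_opt = ln(k₂/k₁)/(k₂−k₁).
= ln(0.0507/0.310)/(0.0507−0.310) = ln(0.1635)/-0.2593 = -1.811/-0.2593 = 6.98 h.

6.98 h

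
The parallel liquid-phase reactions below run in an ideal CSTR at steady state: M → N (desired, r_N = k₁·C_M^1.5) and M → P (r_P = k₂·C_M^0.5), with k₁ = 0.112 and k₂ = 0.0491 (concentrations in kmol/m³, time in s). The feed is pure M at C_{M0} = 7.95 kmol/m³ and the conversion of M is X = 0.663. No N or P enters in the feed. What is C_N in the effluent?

4.53 kmol/m³

Exit C_M = C_{M0}(1−X) = 7.95×0.337 = 2.679 kmol/m³.
A CSTR operates uniformly at the exit composition, giving r_N = 0.4911 and r_P = 0.08037 (each k·C_M^n at C_M = 2.679).
Fraction of consumed M going to N: r_N/(r_N+r_P) = 0.8594.
C_N = 0.8594·C_{M0}·X = 0.8594×7.95×0.663 = 4.53 kmol/m³.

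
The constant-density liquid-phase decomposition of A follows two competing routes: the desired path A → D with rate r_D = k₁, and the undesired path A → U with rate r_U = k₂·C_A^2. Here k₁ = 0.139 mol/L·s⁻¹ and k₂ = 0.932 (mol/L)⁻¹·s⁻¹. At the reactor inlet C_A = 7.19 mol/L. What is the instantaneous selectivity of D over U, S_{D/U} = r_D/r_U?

S_{D/U} = r_D/r_U = (k₁)/(k₂·C_A^2) = (k₁/k₂)·C_A^-2.
= (0.139) / (0.932×7.190^2) = 0.1390/48.18 = 0.00288.
The undesired path is higher order in A, so low C_A (CSTR or dilute feed) favours D.

0.00288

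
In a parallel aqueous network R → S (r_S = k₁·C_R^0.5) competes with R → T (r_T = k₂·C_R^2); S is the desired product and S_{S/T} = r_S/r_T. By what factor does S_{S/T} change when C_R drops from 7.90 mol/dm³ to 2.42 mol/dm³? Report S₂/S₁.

S_{S/T} = (k₁/k₂)·C_R^-1.5, so S₂/S₁ = (C_{R,2}/C_{R,1})^-1.5.
= (2.42/7.90)^(-1.5) = (0.3063)^(-1.5) = 5.90.
Selectivity toward S rises as C_R falls — low-concentration operation is favoured.

5.90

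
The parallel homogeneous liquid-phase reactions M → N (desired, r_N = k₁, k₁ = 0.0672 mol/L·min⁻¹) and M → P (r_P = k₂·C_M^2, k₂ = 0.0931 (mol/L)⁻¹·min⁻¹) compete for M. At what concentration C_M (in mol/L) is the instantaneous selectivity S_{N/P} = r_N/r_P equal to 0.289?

S_{N/P} = (k₁/k₂)·C_M^-2 ⇒ C_M = (S·k₂/k₁)^(-0.5).
= (0.289×0.0931/0.0672)^(-0.5) = (0.4004)^(-0.5) = 1.58 mol/L.

1.58 mol/L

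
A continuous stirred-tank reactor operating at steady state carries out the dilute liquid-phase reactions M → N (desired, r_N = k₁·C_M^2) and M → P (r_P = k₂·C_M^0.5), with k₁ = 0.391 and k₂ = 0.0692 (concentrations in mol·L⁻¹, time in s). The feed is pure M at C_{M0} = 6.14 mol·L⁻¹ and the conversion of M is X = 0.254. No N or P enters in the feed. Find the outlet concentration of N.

1.53 mol·L⁻¹

Exit C_M = C_{M0}(1−X) = 6.14×0.746 = 4.580 mol·L⁻¹.
Rates in a CSTR are evaluated at the outlet concentration: r_N = 0.391×4.580^2 = 8.203, r_P = 0.0692×4.580^0.5 = 0.1481.
Fraction of consumed M going to N: r_N/(r_N+r_P) = 0.9823.
C_N = 0.9823·C_{M0}·X = 0.9823×6.14×0.254 = 1.53 mol·L⁻¹.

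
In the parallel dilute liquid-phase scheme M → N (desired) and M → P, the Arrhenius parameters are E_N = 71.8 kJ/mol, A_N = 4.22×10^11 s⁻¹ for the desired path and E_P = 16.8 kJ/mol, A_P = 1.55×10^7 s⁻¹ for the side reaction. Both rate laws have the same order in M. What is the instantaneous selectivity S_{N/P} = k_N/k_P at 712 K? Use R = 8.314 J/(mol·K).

2.51

Since both paths have the same order in M, the concentration cancels and S_{N/P} = k_N/k_P = (A_N/A_P)·exp[(E_P−E_N)/(RT)].
(E_P−E_N)/(RT) = (16.8−71.8)×10³/(8.314×712) = -55000/5920 = -9.291.
k_N/k_P = (4.22×10^11/1.55×10^7)·exp(-9.291) = 27226 × 9.223×10^-5 = 2.51.
Since E_N > E_P, raising the temperature improves selectivity toward N.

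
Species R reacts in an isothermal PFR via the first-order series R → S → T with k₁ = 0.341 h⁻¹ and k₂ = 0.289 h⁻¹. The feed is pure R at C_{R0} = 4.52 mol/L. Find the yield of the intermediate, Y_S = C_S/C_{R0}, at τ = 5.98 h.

The intermediate concentration in a first-order A→B→C sequence is C_S = k₁C_{R0}(e^(−k₁τ) − e^(−k₂τ))/(k₂−k₁).
e^(−k₁τ) = e^(−0.341×5.98) = e^(−2.039) = 0.1301; e^(−k₂τ) = e^(−1.728) = 0.1776.
C_S = 0.341×4.52/(0.289−0.341) × (0.1301−0.1776) = (-29.64)×(-0.04746) = 1.407 mol/L.
Y_S = C_S/C_{R0} = 1.407/4.52 = 0.311.

0.311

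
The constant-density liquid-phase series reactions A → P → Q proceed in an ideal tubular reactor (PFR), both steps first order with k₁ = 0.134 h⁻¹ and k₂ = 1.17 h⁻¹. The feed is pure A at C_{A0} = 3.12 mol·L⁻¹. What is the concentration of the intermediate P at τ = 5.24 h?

Solving the coupled first-order balances gives C_P(τ) = [k₁/(k₂−k₁)]·C_{A0}·(e^(−k₁τ) − e^(−k₂τ)).
e^(−k₁τ) = e^(−0.134×5.24) = e^(−0.7022) = 0.4955; e^(−k₂τ) = e^(−6.131) = 0.002175.
C_P = 0.134×3.12/(1.17−0.134) × (0.4955−0.002175) = 0.4036×0.4933 = 0.1991 mol·L⁻¹.

0.199 mol·L⁻¹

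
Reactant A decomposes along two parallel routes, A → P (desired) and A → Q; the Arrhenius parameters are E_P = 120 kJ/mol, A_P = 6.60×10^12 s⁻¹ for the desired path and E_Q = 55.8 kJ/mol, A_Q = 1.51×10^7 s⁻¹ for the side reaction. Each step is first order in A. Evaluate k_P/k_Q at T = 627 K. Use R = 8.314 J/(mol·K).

1.96

Since both paths have the same order in A, the concentration cancels and S_{P/Q} = k_P/k_Q = (A_P/A_Q)·exp[(E_Q−E_P)/(RT)].
(E_Q−E_P)/(RT) = (55.8−120)×10³/(8.314×627) = -64200/5213 = -12.32.
k_P/k_Q = (6.60×10^12/1.51×10^7)·exp(-12.32) = 4.371×10^5 × 4.481×10^-6 = 1.96.
Since E_P > E_Q, raising the temperature improves selectivity toward P.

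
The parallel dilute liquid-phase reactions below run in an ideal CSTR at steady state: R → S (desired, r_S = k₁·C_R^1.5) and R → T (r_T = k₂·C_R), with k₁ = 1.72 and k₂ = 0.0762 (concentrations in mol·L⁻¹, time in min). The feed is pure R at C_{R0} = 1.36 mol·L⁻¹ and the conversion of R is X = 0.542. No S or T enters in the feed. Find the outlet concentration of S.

Exit C_R = C_{R0}(1−X) = 1.36×0.458 = 0.6229 mol·L⁻¹.
A CSTR operates uniformly at the exit composition, giving r_S = 0.8455 and r_T = 0.04746 (each k·C_R^n at C_R = 0.6229).
Fraction of consumed R going to S: r_S/(r_S+r_T) = 0.9468.
C_S = 0.9468·C_{R0}·X = 0.9468×1.36×0.542 = 0.698 mol·L⁻¹.

0.698 mol·L⁻¹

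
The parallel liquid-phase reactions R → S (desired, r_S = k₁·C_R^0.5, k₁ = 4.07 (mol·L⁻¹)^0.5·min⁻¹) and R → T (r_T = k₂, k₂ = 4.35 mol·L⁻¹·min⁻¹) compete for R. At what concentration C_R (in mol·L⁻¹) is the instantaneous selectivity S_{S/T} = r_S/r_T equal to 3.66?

15.3 mol·L⁻¹

S_{S/T} = (k₁/k₂)·C_R^0.5 ⇒ C_R = (S·k₂/k₁)^(2).
= (3.66×4.35/4.07)^(2) = (3.912)^(2) = 15.3 mol·L⁻¹.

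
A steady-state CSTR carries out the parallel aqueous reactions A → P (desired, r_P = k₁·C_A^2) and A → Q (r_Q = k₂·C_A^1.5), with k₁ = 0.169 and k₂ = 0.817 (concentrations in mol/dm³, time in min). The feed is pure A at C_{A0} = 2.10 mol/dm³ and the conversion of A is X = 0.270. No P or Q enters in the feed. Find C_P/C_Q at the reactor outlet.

0.256

Exit C_A = C_{A0}(1−X) = 2.10×0.730 = 1.533 mol/dm³.
Rates in a CSTR are evaluated at the outlet concentration: r_P = 0.169×1.533^2 = 0.3972, r_Q = 0.817×1.533^1.5 = 1.551.
Overall selectivity = C_P/C_Q = r_Pτ/(r_Qτ) = r_P/r_Q = 0.256.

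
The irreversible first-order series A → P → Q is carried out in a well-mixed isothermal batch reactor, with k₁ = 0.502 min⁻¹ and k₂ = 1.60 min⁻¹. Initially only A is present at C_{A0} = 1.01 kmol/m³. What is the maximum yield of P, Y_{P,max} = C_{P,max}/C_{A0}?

For a first-order series the maximum intermediate yield is C_{P,max}/C_{A0} = (k₁/k₂)^[k₂/(k₂−k₁)].
= (0.502/1.60)^(1.60/(1.60−0.502)) = (0.3137)^(1.457) = 0.1847.

0.185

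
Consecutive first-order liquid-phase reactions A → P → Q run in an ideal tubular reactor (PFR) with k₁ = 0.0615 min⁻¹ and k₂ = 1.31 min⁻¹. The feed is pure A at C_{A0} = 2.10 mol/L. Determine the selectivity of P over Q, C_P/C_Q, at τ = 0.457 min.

The intermediate concentration in a first-order A→B→C sequence is C_P = k₁C_{A0}(e^(−k₁τ) − e^(−k₂τ))/(k₂−k₁).
e^(−k₁τ) = e^(−0.0615×0.457) = e^(−0.02811) = 0.9723; e^(−k₂τ) = e^(−0.5987) = 0.5495.
C_P = 0.0615×2.10/(1.31−0.0615) × (0.9723−0.5495) = 0.1034×0.4227 = 0.04373 mol/L.
C_A = C_{A0}e^(−k₁τ) = 2.042 mol/L, so C_Q = C_{A0}−C_A−C_P = 0.01447 mol/L; C_P/C_Q = 3.02.

3.02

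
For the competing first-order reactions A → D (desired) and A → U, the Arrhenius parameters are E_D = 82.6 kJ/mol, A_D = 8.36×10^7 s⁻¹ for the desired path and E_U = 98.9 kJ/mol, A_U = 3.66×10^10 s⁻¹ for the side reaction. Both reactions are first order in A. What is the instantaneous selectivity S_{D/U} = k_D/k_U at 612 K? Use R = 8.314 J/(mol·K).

k_D/k_U = (A_D/A_U)·exp[−(E_D−E_U)/(RT)] = (A_D/A_U)·exp[(E_U−E_D)/(RT)].
(E_U−E_D)/(RT) = (98.9−82.6)×10³/(8.314×612) = 16300/5088 = 3.204.
k_D/k_U = (8.36×10^7/3.66×10^10)·exp(3.204) = 0.002284 × 24.62 = 0.0562.
Since E_D < E_U, lowering the temperature improves selectivity toward D.

0.0562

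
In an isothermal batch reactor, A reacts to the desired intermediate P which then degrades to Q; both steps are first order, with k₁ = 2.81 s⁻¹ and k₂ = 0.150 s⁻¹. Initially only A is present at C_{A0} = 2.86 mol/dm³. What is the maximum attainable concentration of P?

2.42 mol/dm³

For a first-order series the maximum intermediate yield is C_{P,max}/C_{A0} = (k₁/k₂)^[k₂/(k₂−k₁)].
= (2.81/0.150)^(0.150/(0.150−2.81)) = (18.73)^(-0.05639) = 0.8477.
C_{P,max} = 0.8477×2.86 = 2.42 mol/dm³.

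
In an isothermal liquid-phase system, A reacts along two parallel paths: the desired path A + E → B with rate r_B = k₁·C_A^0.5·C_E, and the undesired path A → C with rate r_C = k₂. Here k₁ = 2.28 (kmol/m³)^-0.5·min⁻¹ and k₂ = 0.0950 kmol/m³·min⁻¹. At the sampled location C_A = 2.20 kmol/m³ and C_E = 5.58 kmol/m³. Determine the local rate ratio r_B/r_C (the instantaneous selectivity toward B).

199

S_{B/C} = r_B/r_C = (k₁·C_A^0.5·C_E)/(k₂) = (k₁/k₂)·C_A^0.5·C_E.
= (2.28×2.200^0.5×5.580) / (0.0950) = 18.87/0.09500 = 199.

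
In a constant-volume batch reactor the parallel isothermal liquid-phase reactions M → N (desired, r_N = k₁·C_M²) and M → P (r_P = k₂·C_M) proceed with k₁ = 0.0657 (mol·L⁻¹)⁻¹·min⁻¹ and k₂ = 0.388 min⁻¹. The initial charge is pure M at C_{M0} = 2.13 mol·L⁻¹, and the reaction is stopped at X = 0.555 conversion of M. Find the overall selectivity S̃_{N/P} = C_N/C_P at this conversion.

C_M = C_{M0}(1−X) = 0.9478 mol·L⁻¹.
Along a PFR/batch, dC_P/dC_M = −r_P/(r_N+r_P) = −k₂/(k₂+k₁·C_M).
Integrating from C_{M0} to C_M: C_P = (0.388/0.0657)·ln[(0.388+0.0657·2.13)/(0.388+0.0657·0.948)] = 5.906·ln(0.5279/0.4503) = 0.9398 mol·L⁻¹.
Then C_N = (C_{M0}−C_M) − C_P = 1.182 − 0.9398 = 0.2424 mol·L⁻¹.
S̃_{N/P} = C_N/C_P = 0.2424/0.9398 = 0.258.

0.258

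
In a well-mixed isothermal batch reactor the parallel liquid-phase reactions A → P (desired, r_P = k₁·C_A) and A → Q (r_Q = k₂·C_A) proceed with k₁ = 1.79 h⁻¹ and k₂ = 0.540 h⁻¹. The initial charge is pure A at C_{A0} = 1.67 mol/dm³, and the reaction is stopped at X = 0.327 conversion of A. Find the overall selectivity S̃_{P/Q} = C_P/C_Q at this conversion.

3.31

C_A = C_{A0}(1−X) = 1.124 mol/dm³.
Both paths are first order in A, so the instantaneous fraction to P is constant: dC_P/d(−C_A) = k₁/(k₁+k₂) = 0.7682.
C_P = 0.7682·(C_{A0}−C_A) = 0.7682×0.5461 = 0.420 mol/dm³.
C_Q = (C_{A0}−C_A)−C_P = 0.1266 mol/dm³; S̃_{P/Q} = 0.4195/0.1266 = 3.31.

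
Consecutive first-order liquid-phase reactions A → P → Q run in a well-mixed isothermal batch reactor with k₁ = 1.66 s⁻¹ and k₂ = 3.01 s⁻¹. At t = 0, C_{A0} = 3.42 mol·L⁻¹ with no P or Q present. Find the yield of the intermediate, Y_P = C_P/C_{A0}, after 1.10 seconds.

For first-order series with pure A initially, C_P(t) = k₁C_{A0}/(k₂−k₁)·(e^(−k₁t) − e^(−k₂t)).
e^(−k₁t) = e^(−1.66×1.10) = e^(−1.826) = 0.1611; e^(−k₂t) = e^(−3.311) = 0.03648.
C_P = 1.66×3.42/(3.01−1.66) × (0.1611−0.03648) = 4.205×0.1246 = 0.5239 mol·L⁻¹.
Y_P = C_P/C_{A0} = 0.5239/3.42 = 0.153.

0.153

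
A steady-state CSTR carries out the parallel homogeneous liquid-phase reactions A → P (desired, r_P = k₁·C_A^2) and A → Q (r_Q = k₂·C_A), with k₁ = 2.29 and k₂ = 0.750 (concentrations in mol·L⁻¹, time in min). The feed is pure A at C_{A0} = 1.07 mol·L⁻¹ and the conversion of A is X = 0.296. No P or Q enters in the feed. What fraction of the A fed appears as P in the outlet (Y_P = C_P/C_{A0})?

Exit C_A = C_{A0}(1−X) = 1.07×0.704 = 0.7533 mol·L⁻¹.
Rates in a CSTR are evaluated at the outlet concentration: r_P = 2.29×0.7533^2 = 1.299, r_Q = 0.750×0.7533 = 0.5650.
Fraction of consumed A going to P: r_P/(r_P+r_Q) = 0.6970.
C_P = 0.6970·C_{A0}·X = 0.6970×1.07×0.296 = 0.221 mol·L⁻¹; Y_P = C_P/C_{A0} = 0.206.

0.206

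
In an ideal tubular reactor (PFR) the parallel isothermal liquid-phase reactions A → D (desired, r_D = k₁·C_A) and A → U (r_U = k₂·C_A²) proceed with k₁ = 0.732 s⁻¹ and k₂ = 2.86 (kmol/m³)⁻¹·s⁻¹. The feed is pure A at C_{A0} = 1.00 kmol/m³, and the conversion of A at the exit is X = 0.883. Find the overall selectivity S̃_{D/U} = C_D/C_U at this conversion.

0.543

C_A = C_{A0}(1−X) = 0.1170 kmol/m³.
Along a PFR/batch, dC_D/dC_A = −r_D/(r_D+r_U) = −k₁/(k₁+k₂·C_A).
Integrating from C_{A0} to C_A: C_D = (0.732/2.86)·ln[(0.732+2.86·1.00)/(0.732+2.86·0.117)] = 0.2559·ln(3.592/1.067) = 0.3108 kmol/m³.
C_U = (C_{A0}−C_A)−C_D = 0.5722 kmol/m³; S̃_{D/U} = 0.3108/0.5722 = 0.543.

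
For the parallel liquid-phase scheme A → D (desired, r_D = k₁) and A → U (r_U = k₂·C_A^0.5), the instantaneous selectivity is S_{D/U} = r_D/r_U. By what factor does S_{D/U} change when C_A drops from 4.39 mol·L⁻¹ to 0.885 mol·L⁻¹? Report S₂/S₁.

2.23

S_{D/U} = (k₁/k₂)·C_A^-0.5, so S₂/S₁ = (C_{A,2}/C_{A,1})^-0.5.
= (0.885/4.39)^(-0.5) = (0.2016)^(-0.5) = 2.23.
Selectivity toward D rises as C_A falls — low-concentration operation is favoured.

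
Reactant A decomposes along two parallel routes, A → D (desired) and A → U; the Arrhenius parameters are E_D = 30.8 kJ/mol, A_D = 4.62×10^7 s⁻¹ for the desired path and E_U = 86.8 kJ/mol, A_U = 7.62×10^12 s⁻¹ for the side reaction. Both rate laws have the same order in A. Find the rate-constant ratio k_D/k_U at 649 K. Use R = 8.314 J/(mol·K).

With equal orders, S_{D/U} = k_D/k_U = (A_D/A_U)·exp[(E_U−E_D)/(RT)].
(E_U−E_D)/(RT) = (86.8−30.8)×10³/(8.314×649) = 56000/5396 = 10.38.
k_D/k_U = (4.62×10^7/7.62×10^12)·exp(10.38) = 6.063×10^-6 × 32160 = 0.195.
Since E_D < E_U, lowering the temperature improves selectivity toward D.

0.195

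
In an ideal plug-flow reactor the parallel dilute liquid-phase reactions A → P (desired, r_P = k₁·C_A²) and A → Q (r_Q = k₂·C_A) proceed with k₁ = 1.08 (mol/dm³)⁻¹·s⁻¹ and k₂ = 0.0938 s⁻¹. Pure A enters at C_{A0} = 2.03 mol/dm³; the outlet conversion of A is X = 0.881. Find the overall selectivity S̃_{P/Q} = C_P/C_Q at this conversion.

10.1

C_A = C_{A0}(1−X) = 0.2416 mol/dm³.
Along a PFR/batch, dC_Q/dC_A = −r_Q/(r_P+r_Q) = −k₂/(k₂+k₁·C_A).
Integrating from C_{A0} to C_A: C_Q = (0.0938/1.08)·ln[(0.0938+1.08·2.03)/(0.0938+1.08·0.242)] = 0.08685·ln(2.286/0.3547) = 0.1618 mol/dm³.
Then C_P = (C_{A0}−C_A) − C_Q = 1.788 − 0.1618 = 1.627 mol/dm³.
S̃_{P/Q} = C_P/C_Q = 1.627/0.1618 = 10.1.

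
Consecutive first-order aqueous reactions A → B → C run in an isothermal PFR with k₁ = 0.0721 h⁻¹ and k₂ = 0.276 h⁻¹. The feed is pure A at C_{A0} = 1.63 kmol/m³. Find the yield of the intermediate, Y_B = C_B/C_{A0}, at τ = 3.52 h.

0.141

For first-order series with pure A initially, C_B(τ) = k₁C_{A0}/(k₂−k₁)·(e^(−k₁τ) − e^(−k₂τ)).
e^(−k₁τ) = e^(−0.0721×3.52) = e^(−0.2538) = 0.7759; e^(−k₂τ) = e^(−0.9715) = 0.3785.
C_B = 0.0721×1.63/(0.276−0.0721) × (0.7759−0.3785) = 0.5764×0.3973 = 0.2290 kmol/m³.
Y_B = C_B/C_{A0} = 0.2290/1.63 = 0.141.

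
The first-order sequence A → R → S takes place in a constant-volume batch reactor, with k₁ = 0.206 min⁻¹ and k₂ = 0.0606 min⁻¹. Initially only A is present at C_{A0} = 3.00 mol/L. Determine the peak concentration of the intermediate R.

1.80 mol/L

For a first-order series the maximum intermediate yield is C_{R,max}/C_{A0} = (k₁/k₂)^[k₂/(k₂−k₁)].
= (0.206/0.0606)^(0.0606/(0.0606−0.206)) = (3.399)^(-0.4168) = 0.6005.
C_{R,max} = 0.6005×3.00 = 1.80 mol/L.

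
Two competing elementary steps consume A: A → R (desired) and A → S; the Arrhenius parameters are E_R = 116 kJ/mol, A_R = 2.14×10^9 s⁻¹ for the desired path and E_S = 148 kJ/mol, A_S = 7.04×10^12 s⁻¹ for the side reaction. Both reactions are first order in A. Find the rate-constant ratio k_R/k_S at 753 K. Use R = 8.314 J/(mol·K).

0.0504

k_R/k_S = (A_R/A_S)·exp[−(E_R−E_S)/(RT)] = (A_R/A_S)·exp[(E_S−E_R)/(RT)].
(E_S−E_R)/(RT) = (148−116)×10³/(8.314×753) = 32000/6260 = 5.111.
k_R/k_S = (2.14×10^9/7.04×10^12)·exp(5.111) = 3.040×10^-4 × 165.9 = 0.0504.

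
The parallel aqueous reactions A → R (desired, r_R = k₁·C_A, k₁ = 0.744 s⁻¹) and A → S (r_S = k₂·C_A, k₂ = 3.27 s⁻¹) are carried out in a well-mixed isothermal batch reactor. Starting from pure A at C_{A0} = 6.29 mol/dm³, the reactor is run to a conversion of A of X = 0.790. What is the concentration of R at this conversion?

C_A = C_{A0}(1−X) = 1.321 mol/dm³.
Both paths are first order in A, so the instantaneous fraction to R is constant: dC_R/d(−C_A) = k₁/(k₁+k₂) = 0.1854.
C_R = 0.1854·(C_{A0}−C_A) = 0.1854×4.969 = 0.921 mol/dm³.

0.921 mol/dm³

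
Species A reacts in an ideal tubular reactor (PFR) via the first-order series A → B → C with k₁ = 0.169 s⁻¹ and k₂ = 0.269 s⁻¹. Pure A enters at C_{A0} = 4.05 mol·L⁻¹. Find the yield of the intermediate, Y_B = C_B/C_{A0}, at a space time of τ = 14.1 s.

Solving the coupled first-order balances gives C_B(τ) = [k₁/(k₂−k₁)]·C_{A0}·(e^(−k₁τ) − e^(−k₂τ)).
e^(−k₁τ) = e^(−0.169×14.1) = e^(−2.383) = 0.09228; e^(−k₂τ) = e^(−3.793) = 0.02253.
C_B = 0.169×4.05/(0.269−0.169) × (0.09228−0.02253) = 6.845×0.06975 = 0.4774 mol·L⁻¹.
Y_B = C_B/C_{A0} = 0.4774/4.05 = 0.118.

0.118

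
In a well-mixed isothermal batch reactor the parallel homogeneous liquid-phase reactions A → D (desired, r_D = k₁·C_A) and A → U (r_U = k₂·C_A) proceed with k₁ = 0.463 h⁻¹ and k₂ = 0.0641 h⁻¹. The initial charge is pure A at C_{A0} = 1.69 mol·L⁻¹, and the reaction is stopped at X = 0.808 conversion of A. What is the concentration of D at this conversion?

1.20 mol·L⁻¹

C_A = C_{A0}(1−X) = 0.3245 mol·L⁻¹.
Both paths are first order in A, so the instantaneous fraction to D is constant: dC_D/d(−C_A) = k₁/(k₁+k₂) = 0.8784.
C_D = 0.8784·(C_{A0}−C_A) = 0.8784×1.366 = 1.20 mol·L⁻¹.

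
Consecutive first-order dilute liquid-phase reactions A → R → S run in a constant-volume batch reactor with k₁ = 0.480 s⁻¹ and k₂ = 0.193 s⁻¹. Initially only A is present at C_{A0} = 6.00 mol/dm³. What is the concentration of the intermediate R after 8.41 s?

The intermediate concentration in a first-order A→B→C sequence is C_R = k₁C_{A0}(e^(−k₁t) − e^(−k₂t))/(k₂−k₁).
e^(−k₁t) = e^(−0.480×8.41) = e^(−4.037) = 0.01765; e^(−k₂t) = e^(−1.623) = 0.1973.
C_R = 0.480×6.00/(0.193−0.480) × (0.01765−0.1973) = (-10.03)×(-0.1796) = 1.803 mol/dm³.

1.80 mol/dm³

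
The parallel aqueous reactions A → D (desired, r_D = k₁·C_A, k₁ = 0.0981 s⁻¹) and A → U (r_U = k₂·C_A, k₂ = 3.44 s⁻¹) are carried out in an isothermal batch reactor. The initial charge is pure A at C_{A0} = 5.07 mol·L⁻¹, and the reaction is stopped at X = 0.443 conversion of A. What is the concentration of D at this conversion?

C_A = C_{A0}(1−X) = 2.824 mol·L⁻¹.
Both paths are first order in A, so the instantaneous fraction to D is constant: dC_D/d(−C_A) = k₁/(k₁+k₂) = 0.02773.
C_D = 0.02773·(C_{A0}−C_A) = 0.02773×2.246 = 0.0623 mol·L⁻¹.

0.0623 mol·L⁻¹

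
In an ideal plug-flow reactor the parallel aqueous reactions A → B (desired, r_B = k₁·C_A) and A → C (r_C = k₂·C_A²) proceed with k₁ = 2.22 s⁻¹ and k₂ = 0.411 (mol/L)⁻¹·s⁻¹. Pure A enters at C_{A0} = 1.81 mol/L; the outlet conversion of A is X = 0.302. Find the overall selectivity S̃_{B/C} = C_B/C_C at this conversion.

3.52

C_A = C_{A0}(1−X) = 1.263 mol/L.
Along a PFR/batch, dC_B/dC_A = −r_B/(r_B+r_C) = −k₁/(k₁+k₂·C_A).
Integrating from C_{A0} to C_A: C_B = (2.22/0.411)·ln[(2.22+0.411·1.81)/(2.22+0.411·1.26)] = 5.401·ln(2.964/2.739) = 0.4258 mol/L.
C_C = (C_{A0}−C_A)−C_B = 0.1208 mol/L; S̃_{B/C} = 0.4258/0.1208 = 3.52.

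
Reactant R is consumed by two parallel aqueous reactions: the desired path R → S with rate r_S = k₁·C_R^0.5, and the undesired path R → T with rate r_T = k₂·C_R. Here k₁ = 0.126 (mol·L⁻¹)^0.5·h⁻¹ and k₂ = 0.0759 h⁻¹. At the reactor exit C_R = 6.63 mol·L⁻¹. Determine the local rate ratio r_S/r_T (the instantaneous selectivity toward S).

0.645

S_{S/T} = r_S/r_T = (k₁·C_R^0.5)/(k₂·C_R) = (k₁/k₂)·C_R^-0.5.
= (0.126×6.630^0.5) / (0.0759×6.630) = 0.3244/0.5032 = 0.645.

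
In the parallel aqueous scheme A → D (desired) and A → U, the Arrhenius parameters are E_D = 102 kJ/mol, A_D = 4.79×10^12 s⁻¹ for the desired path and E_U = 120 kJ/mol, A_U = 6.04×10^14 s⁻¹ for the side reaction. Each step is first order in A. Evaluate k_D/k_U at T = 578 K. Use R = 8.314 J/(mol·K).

0.336

k_D/k_U = (A_D/A_U)·exp[−(E_D−E_U)/(RT)] = (A_D/A_U)·exp[(E_U−E_D)/(RT)].
(E_U−E_D)/(RT) = (120−102)×10³/(8.314×578) = 18000/4805 = 3.746.
k_D/k_U = (4.79×10^12/6.04×10^14)·exp(3.746) = 0.007930 × 42.34 = 0.336.
Since E_D < E_U, lowering the temperature improves selectivity toward D.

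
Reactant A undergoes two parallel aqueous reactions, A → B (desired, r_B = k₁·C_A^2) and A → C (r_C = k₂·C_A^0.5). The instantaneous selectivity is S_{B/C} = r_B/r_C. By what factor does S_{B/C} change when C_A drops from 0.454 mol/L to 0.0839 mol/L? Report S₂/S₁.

0.0794

S_{B/C} = (k₁/k₂)·C_A^1.5, so S₂/S₁ = (C_{A,2}/C_{A,1})^1.5.
= (0.0839/0.454)^1.5 = (0.1848)^1.5 = 0.0794.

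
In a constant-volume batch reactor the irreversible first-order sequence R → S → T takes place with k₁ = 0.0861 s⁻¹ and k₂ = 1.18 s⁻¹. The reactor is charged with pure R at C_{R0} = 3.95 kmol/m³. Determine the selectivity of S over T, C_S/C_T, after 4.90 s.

0.175

Solving the coupled first-order balances gives C_S(t) = [k₁/(k₂−k₁)]·C_{R0}·(e^(−k₁t) − e^(−k₂t)).
e^(−k₁t) = e^(−0.0861×4.90) = e^(−0.4219) = 0.6558; e^(−k₂t) = e^(−5.782) = 0.003083.
C_S = 0.0861×3.95/(1.18−0.0861) × (0.6558−0.003083) = 0.3109×0.6527 = 0.2029 kmol/m³.
C_R = C_{R0}e^(−k₁t) = 2.590 kmol/m³, so C_T = C_{R0}−C_R−C_S = 1.157 kmol/m³; C_S/C_T = 0.175.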